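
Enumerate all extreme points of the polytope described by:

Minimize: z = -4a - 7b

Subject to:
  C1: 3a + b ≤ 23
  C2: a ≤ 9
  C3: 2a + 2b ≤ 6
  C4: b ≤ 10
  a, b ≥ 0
Each vertex is the intersection of two constraint boundaries that also satisfies all remaining constraints:
  a = 0 and b = 0 → (0, 0)
  2a + 2b = 6 and b = 0 → (3, 0)
  2a + 2b = 6 and a = 0 → (0, 3)

Vertices: (0, 0), (3, 0), (0, 3)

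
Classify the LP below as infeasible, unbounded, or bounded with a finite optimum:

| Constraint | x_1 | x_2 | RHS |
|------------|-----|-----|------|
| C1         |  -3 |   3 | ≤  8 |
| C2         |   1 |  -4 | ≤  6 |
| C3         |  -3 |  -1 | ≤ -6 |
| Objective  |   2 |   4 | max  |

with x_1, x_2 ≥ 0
Feasible point: (2, 0) satisfies every constraint, so the LP is feasible.
Direction d = (1, 1): for each constraint row a, a·d ≤ 0 —
  (-3)(1) + (3)(1) = 0 ≤ 0
  (1)(1) + (-4)(1) = -3 ≤ 0
  (-3)(1) + (-1)(1) = -4 ≤ 0
and d ≥ 0, so (2, 0) + t·d stays feasible for every t ≥ 0. Along this ray z = 2x_1 + 4x_2 changes by 6 per unit t, so z → +∞.

The LP is unbounded; z can be made arbitrarily large.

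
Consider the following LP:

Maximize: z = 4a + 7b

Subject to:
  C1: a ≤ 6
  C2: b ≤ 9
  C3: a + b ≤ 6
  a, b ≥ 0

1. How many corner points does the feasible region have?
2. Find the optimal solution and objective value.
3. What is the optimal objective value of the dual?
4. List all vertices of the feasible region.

1. 3
2. a = 0, b = 6, z = 42
3. 42 (by strong duality, equal to the primal optimum)
4. (0, 0), (6, 0), (0, 6)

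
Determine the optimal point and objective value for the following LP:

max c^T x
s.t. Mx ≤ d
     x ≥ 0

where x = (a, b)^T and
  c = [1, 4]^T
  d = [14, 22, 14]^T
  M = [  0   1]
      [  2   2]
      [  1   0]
Each vertex is the intersection of two constraint boundaries that also satisfies all remaining constraints:
  a = 0 and b = 0 → (0, 0)
  2a + 2b = 22 and b = 0 → (11, 0)
  2a + 2b = 22 and a = 0 → (0, 11)

Evaluating z = a + 4b at each vertex:
  (0, 0): z = 0
  (11, 0): z = 11
  (0, 11): z = 44

The maximum is at (0, 11) with z = 44.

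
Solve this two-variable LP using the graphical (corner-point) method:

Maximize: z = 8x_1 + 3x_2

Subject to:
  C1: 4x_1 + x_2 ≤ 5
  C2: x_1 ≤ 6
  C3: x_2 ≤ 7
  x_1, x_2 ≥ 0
x_1 = 0, x_2 = 5, z = 15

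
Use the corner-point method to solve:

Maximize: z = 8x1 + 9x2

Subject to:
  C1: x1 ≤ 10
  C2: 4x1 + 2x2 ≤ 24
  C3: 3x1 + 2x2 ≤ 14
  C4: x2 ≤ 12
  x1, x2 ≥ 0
Each vertex is the intersection of two constraint boundaries that also satisfies all remaining constraints:
  x1 = 0 and x2 = 0 → (0, 0)
  3x1 + 2x2 = 14 and x2 = 0 → (4.667, 0)
  3x1 + 2x2 = 14 and x1 = 0 → (0, 7)

Evaluating z = 8x1 + 9x2 at each vertex:
  (0, 0): z = 0
  (4.667, 0): z = 37.33
  (0, 7): z = 63

The maximum is at (0, 7) with z = 63.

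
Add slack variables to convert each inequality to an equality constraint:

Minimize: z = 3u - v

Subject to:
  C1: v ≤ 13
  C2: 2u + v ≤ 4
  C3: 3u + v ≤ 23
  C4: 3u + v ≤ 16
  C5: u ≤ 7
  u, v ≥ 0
min z = 3u - v

s.t.
  v + s1 = 13
  2u + v + s2 = 4
  3u + v + s3 = 23
  3u + v + s4 = 16
  u + s5 = 7
  u, v, s1, s2, s3, s4, s5 ≥ 0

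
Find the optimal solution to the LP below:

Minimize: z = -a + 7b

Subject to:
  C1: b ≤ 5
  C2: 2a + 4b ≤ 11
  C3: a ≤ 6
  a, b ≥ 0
Each vertex is the intersection of two constraint boundaries that also satisfies all remaining constraints:
  a = 0 and b = 0 → (0, 0)
  2a + 4b = 11 and b = 0 → (5.5, 0)
  2a + 4b = 11 and a = 0 → (0, 2.75)

Evaluating z = -a + 7b at each vertex:
  (0, 0): z = 0
  (5.5, 0): z = -5.5
  (0, 2.75): z = 19.25

The minimum is at (5.5, 0) with z = -5.5.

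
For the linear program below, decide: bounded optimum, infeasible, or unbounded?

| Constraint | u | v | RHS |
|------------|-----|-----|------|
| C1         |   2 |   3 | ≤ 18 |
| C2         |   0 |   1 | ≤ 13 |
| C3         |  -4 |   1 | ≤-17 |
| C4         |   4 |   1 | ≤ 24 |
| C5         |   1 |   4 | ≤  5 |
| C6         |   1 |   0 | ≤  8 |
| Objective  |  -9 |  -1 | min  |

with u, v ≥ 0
The point (5, 0) satisfies every constraint, so the LP is feasible; the constraints give u ≤ 8 and v ≤ 13, which with u, v ≥ 0 keep the feasible region inside a bounded box. A feasible, bounded LP attains a finite optimum at a vertex.

Feasible with finite optimum z* = -45 at (5, 0).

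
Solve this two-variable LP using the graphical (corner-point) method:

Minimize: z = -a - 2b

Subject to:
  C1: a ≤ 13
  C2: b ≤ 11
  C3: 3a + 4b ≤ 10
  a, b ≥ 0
Each vertex is the intersection of two constraint boundaries that also satisfies all remaining constraints:
  a = 0 and b = 0 → (0, 0)
  3a + 4b = 10 and b = 0 → (3.333, 0)
  3a + 4b = 10 and a = 0 → (0, 2.5)

Evaluating z = -a - 2b at each vertex:
  (0, 0): z = 0
  (3.333, 0): z = -3.333
  (0, 2.5): z = -5

The minimum is at (0, 2.5) with z = -5.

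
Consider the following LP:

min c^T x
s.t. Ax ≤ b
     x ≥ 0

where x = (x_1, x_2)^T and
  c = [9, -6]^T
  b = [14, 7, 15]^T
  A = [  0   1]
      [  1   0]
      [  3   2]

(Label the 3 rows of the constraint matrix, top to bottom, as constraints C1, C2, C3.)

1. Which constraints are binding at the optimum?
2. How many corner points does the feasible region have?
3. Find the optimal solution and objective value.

1. C3, x_1 ≥ 0
2. 3
3. x_1 = 0, x_2 = 7.5, z = -45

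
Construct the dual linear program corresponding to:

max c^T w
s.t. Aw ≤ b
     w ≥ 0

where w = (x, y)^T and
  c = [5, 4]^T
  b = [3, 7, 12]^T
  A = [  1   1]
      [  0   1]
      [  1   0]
Minimize: z = 3y1 + 7y2 + 12y3

Subject to:
  C1: -y1 - y3 ≤ -5
  C2: -y1 - y2 ≤ -4
  y1, y2, y3 ≥ 0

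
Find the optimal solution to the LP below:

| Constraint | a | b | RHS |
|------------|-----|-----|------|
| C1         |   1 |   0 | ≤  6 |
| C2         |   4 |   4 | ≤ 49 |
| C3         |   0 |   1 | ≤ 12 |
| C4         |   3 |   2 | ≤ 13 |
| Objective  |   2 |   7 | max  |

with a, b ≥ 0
Each vertex is the intersection of two constraint boundaries that also satisfies all remaining constraints:
  a = 0 and b = 0 → (0, 0)
  3a + 2b = 13 and b = 0 → (4.333, 0)
  3a + 2b = 13 and a = 0 → (0, 6.5)

Evaluating z = 2a + 7b at each vertex:
  (0, 0): z = 0
  (4.333, 0): z = 8.667
  (0, 6.5): z = 45.5

The maximum is at (0, 6.5) with z = 45.5.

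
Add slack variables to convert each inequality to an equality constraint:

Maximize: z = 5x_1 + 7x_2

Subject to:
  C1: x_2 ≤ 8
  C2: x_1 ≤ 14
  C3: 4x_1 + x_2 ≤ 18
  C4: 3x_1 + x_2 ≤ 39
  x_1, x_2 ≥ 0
max z = 5x_1 + 7x_2

s.t.
  x_2 + s1 = 8
  x_1 + s2 = 14
  4x_1 + x_2 + s3 = 18
  3x_1 + x_2 + s4 = 39
  x_1, x_2, s1, s2, s3, s4 ≥ 0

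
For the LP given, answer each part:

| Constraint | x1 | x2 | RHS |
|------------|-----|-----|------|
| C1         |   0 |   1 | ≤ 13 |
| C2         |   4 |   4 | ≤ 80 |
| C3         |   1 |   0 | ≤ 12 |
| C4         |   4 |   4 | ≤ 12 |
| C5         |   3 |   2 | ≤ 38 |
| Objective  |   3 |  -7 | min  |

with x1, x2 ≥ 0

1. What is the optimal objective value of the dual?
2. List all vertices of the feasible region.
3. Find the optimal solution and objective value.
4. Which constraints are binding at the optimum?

1. -21 (by strong duality, equal to the primal optimum)
2. (0, 0), (3, 0), (0, 3)
3. x1 = 0, x2 = 3, z = -21
4. C4, x1 ≥ 0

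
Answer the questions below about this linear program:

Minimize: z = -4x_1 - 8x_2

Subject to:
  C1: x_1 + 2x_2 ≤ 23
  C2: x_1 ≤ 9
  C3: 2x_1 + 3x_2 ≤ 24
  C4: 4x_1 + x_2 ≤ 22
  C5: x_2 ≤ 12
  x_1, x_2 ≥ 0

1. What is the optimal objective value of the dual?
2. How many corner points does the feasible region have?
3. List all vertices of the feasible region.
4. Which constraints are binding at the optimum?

1. -64 (by strong duality, equal to the primal optimum)
2. 4
3. (0, 0), (5.5, 0), (4.2, 5.2), (0, 8)
4. C3, x_1 ≥ 0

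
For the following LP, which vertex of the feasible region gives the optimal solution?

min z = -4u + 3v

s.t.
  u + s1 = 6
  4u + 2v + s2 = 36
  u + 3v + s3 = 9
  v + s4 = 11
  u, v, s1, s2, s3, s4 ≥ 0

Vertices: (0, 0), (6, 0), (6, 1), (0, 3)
Evaluating z = -4u + 3v at each vertex:
  (0, 0): z = 0
  (6, 0): z = -24
  (6, 1): z = -21
  (0, 3): z = 9

The smallest value is z = -24, attained at (6, 0).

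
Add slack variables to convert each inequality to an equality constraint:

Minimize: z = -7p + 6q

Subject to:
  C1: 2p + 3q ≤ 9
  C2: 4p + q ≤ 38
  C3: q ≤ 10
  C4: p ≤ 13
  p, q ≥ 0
min z = -7p + 6q

s.t.
  2p + 3q + s1 = 9
  4p + q + s2 = 38
  q + s3 = 10
  p + s4 = 13
  p, q, s1, s2, s3, s4 ≥ 0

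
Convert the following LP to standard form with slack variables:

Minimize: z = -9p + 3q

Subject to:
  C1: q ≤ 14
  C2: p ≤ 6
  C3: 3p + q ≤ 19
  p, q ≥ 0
min z = -9p + 3q

s.t.
  q + s1 = 14
  p + s2 = 6
  3p + q + s3 = 19
  p, q, s1, s2, s3 ≥ 0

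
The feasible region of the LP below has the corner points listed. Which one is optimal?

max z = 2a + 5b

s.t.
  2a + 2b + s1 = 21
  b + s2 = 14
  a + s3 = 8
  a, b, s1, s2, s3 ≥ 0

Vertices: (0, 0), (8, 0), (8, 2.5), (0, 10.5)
Evaluating z = 2a + 5b at each vertex:
  (0, 0): z = 0
  (8, 0): z = 16
  (8, 2.5): z = 28.5
  (0, 10.5): z = 52.5

The largest value is z = 52.5, attained at (0, 10.5).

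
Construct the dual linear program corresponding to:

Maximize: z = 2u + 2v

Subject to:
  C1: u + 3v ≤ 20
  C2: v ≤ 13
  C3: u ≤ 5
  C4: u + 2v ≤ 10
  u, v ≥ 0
Minimize: z = 20y1 + 13y2 + 5y3 + 10y4

Subject to:
  C1: -y1 - y3 - y4 ≤ -2
  C2: -3y1 - y2 - 2y4 ≤ -2
  y1, y2, y3, y4 ≥ 0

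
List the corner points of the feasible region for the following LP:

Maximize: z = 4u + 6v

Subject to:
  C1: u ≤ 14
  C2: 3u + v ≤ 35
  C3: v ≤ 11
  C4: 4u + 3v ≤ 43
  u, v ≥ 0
Each vertex is the intersection of two constraint boundaries that also satisfies all remaining constraints:
  u = 0 and v = 0 → (0, 0)
  4u + 3v = 43 and v = 0 → (10.75, 0)
  v = 11 and 4u + 3v = 43 → (2.5, 11)
  v = 11 and u = 0 → (0, 11)

Vertices: (0, 0), (10.75, 0), (2.5, 11), (0, 11)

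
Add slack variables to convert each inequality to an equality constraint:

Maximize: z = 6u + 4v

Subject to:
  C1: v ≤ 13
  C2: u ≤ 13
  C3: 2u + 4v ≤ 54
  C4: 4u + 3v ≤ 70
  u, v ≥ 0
max z = 6u + 4v

s.t.
  v + s1 = 13
  u + s2 = 13
  2u + 4v + s3 = 54
  4u + 3v + s4 = 70
  u, v, s1, s2, s3, s4 ≥ 0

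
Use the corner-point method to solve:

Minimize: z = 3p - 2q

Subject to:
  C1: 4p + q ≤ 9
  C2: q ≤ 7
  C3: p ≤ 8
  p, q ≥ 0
p = 0, q = 7, z = -14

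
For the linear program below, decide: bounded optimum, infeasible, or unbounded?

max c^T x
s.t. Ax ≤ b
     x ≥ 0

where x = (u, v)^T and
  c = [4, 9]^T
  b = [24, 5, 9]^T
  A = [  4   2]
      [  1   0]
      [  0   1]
The point (1.5, 9) satisfies every constraint, so the LP is feasible; the constraints give u ≤ 5 and v ≤ 9, which with u, v ≥ 0 keep the feasible region inside a bounded box. A feasible, bounded LP attains a finite optimum at a vertex.

Evaluating z = 4u + 9v at each vertex:
  (0, 0): z = 0
  (5, 0): z = 20
  (5, 2): z = 38
  (1.5, 9): z = 87
  (0, 9): z = 81

Feasible with finite optimum z* = 87 at (1.5, 9).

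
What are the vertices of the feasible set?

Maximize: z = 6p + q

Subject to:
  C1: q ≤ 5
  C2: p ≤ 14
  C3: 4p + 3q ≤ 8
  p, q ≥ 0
Each vertex is the intersection of two constraint boundaries that also satisfies all remaining constraints:
  p = 0 and q = 0 → (0, 0)
  4p + 3q = 8 and q = 0 → (2, 0)
  4p + 3q = 8 and p = 0 → (0, 2.667)

Vertices: (0, 0), (2, 0), (0, 2.667)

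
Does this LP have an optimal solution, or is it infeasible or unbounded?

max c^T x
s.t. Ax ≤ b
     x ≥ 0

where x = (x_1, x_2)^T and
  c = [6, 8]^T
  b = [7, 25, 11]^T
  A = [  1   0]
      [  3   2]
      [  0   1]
The point (1, 11) satisfies every constraint, so the LP is feasible; the constraints give x_1 ≤ 7 and x_2 ≤ 11, which with x_1, x_2 ≥ 0 keep the feasible region inside a bounded box. A feasible, bounded LP attains a finite optimum at a vertex.

Evaluating z = 6x_1 + 8x_2 at each vertex:
  (0, 0): z = 0
  (7, 0): z = 42
  (7, 2): z = 58
  (1, 11): z = 94
  (0, 11): z = 88

The LP has an optimal solution: (1, 11) with z = 94.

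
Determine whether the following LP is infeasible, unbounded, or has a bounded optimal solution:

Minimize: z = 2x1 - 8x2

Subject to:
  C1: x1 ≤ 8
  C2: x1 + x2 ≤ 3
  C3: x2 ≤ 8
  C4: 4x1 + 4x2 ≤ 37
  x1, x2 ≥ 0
The point (0, 3) satisfies every constraint, so the LP is feasible; the constraints give x1 ≤ 8 and x2 ≤ 8, which with x1, x2 ≥ 0 keep the feasible region inside a bounded box. A feasible, bounded LP attains a finite optimum at a vertex.

Evaluating z = 2x1 - 8x2 at each vertex:
  (0, 0): z = 0
  (3, 0): z = 6
  (0, 3): z = -24

The LP has an optimal solution: (0, 3) with z = -24.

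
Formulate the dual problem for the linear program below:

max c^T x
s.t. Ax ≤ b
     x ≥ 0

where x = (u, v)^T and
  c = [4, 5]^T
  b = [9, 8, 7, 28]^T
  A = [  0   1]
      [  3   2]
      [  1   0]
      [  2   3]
Minimize: z = 9y1 + 8y2 + 7y3 + 28y4

Subject to:
  C1: -3y2 - y3 - 2y4 ≤ -4
  C2: -y1 - 2y2 - 3y4 ≤ -5
  y1, y2, y3, y4 ≥ 0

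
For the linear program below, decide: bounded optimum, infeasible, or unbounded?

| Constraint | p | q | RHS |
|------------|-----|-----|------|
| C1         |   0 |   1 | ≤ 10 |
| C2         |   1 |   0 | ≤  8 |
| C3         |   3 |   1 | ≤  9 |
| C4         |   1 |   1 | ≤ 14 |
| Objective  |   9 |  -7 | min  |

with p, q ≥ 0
The point (0, 9) satisfies every constraint, so the LP is feasible; the constraints give p ≤ 8 and q ≤ 10, which with p, q ≥ 0 keep the feasible region inside a bounded box. A feasible, bounded LP attains a finite optimum at a vertex.

Evaluating z = 9p - 7q at each vertex:
  (0, 0): z = 0
  (3, 0): z = 27
  (0, 9): z = -63

Bounded optimum: z* = -63 at (0, 9).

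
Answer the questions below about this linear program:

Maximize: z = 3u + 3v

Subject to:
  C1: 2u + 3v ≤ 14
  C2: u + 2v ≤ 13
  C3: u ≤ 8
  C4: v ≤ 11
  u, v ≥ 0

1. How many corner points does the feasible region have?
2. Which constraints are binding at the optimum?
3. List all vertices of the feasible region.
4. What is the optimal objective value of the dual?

1. 3
2. C1, v ≥ 0
3. (0, 0), (7, 0), (0, 4.667)
4. 21 (by strong duality, equal to the primal optimum)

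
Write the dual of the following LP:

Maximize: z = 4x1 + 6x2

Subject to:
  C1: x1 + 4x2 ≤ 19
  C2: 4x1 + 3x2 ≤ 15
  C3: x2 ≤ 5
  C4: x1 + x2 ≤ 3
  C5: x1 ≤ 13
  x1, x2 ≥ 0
Minimize: z = 19y1 + 15y2 + 5y3 + 3y4 + 13y5

Subject to:
  C1: -y1 - 4y2 - y4 - y5 ≤ -4
  C2: -4y1 - 3y2 - y3 - y4 ≤ -6
  y1, y2, y3, y4, y5 ≥ 0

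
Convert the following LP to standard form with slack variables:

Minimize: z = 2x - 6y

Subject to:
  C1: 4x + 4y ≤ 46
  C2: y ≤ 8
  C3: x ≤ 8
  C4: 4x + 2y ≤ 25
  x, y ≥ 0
min z = 2x - 6y

s.t.
  4x + 4y + s1 = 46
  y + s2 = 8
  x + s3 = 8
  4x + 2y + s4 = 25
  x, y, s1, s2, s3, s4 ≥ 0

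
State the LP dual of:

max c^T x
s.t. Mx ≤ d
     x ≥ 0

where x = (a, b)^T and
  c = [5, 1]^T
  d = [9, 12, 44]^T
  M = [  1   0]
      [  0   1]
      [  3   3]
Minimize: z = 9y1 + 12y2 + 44y3

Subject to:
  C1: -y1 - 3y3 ≤ -5
  C2: -y2 - 3y3 ≤ -1
  y1, y2, y3 ≥ 0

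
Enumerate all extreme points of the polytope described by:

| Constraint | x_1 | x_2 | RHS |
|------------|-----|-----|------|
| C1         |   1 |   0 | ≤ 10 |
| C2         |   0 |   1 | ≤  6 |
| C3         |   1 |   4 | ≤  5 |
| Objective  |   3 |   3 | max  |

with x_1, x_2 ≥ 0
Each vertex is the intersection of two constraint boundaries that also satisfies all remaining constraints:
  x_1 = 0 and x_2 = 0 → (0, 0)
  x_1 + 4x_2 = 5 and x_2 = 0 → (5, 0)
  x_1 + 4x_2 = 5 and x_1 = 0 → (0, 1.25)

Vertices: (0, 0), (5, 0), (0, 1.25)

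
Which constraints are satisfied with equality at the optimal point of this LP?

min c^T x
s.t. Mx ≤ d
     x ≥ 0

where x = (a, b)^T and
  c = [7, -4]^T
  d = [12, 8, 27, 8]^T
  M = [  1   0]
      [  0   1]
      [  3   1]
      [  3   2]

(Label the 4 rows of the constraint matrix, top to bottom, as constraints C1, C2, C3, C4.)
Optimal: a = 0, b = 4
Slack at optimum:
  C1: slack = 12
  C2: slack = 4
  C3: slack = 23
  C4: slack = 0 (binding)
  a ≥ 0: a = 0 (binding)
  b ≥ 0: b = 4
Binding constraints: C4, a ≥ 0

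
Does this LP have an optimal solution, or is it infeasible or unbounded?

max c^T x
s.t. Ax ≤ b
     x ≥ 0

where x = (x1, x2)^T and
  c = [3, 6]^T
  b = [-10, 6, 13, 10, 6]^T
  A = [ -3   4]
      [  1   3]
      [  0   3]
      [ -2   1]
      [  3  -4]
One constraint requires 3x1 - 4x2 ≤ 6, while the constraint -3x1 + 4x2 ≤ -10 is equivalent to 3x1 - 4x2 ≥ 10. Together they would need 10 ≤ 3x1 - 4x2 ≤ 6, which is impossible since 10 > 6. No point satisfies all constraints.

Infeasible — the constraint set is empty.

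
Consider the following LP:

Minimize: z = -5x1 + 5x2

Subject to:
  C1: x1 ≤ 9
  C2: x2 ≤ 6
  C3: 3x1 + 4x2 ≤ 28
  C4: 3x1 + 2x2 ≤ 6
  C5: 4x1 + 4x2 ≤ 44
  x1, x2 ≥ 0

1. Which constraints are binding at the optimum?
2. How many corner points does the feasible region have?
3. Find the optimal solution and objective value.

1. C4, x2 ≥ 0
2. 3
3. x1 = 2, x2 = 0, z = -10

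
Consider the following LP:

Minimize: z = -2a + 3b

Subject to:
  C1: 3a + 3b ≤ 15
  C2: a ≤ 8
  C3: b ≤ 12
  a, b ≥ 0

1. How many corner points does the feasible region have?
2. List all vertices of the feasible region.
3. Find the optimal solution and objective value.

1. 3
2. (0, 0), (5, 0), (0, 5)
3. a = 5, b = 0, z = -10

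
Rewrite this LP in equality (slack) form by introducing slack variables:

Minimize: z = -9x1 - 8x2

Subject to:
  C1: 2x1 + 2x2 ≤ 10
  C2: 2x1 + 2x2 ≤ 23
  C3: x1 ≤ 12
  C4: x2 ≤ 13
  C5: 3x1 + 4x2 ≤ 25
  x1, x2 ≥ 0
min z = -9x1 - 8x2

s.t.
  2x1 + 2x2 + s1 = 10
  2x1 + 2x2 + s2 = 23
  x1 + s3 = 12
  x2 + s4 = 13
  3x1 + 4x2 + s5 = 25
  x1, x2, s1, s2, s3, s4, s5 ≥ 0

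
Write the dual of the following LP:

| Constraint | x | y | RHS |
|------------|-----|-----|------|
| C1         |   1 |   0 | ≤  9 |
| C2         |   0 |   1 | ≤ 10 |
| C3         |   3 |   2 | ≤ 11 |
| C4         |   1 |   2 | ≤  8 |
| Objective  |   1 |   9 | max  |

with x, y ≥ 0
Minimize: z = 9y1 + 10y2 + 11y3 + 8y4

Subject to:
  C1: -y1 - 3y3 - y4 ≤ -1
  C2: -y2 - 2y3 - 2y4 ≤ -9
  y1, y2, y3, y4 ≥ 0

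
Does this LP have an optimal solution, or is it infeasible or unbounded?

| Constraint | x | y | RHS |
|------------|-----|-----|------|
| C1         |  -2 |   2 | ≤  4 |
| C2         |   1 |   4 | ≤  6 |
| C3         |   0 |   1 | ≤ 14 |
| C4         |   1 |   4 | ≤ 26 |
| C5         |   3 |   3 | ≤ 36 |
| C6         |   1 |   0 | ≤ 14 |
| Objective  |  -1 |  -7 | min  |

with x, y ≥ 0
The point (0, 1.5) satisfies every constraint, so the LP is feasible; the constraints give x ≤ 14 and y ≤ 14, which with x, y ≥ 0 keep the feasible region inside a bounded box. A feasible, bounded LP attains a finite optimum at a vertex.

Evaluating z = -x - 7y at each vertex:
  (0, 0): z = 0
  (6, 0): z = -6
  (0, 1.5): z = -10.5

Bounded optimum: z* = -10.5 at (0, 1.5).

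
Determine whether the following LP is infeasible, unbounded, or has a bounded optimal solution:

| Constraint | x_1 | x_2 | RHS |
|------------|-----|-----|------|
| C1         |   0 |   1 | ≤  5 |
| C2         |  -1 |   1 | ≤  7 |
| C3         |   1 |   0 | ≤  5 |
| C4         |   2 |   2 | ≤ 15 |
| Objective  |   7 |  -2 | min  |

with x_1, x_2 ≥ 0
The point (0, 5) satisfies every constraint, so the LP is feasible; the constraints give x_1 ≤ 5 and x_2 ≤ 5, which with x_1, x_2 ≥ 0 keep the feasible region inside a bounded box. A feasible, bounded LP attains a finite optimum at a vertex.

Evaluating z = 7x_1 - 2x_2 at each vertex:
  (0, 0): z = 0
  (5, 0): z = 35
  (5, 2.5): z = 30
  (2.5, 5): z = 7.5
  (0, 5): z = -10

The LP has an optimal solution: (0, 5) with z = -10.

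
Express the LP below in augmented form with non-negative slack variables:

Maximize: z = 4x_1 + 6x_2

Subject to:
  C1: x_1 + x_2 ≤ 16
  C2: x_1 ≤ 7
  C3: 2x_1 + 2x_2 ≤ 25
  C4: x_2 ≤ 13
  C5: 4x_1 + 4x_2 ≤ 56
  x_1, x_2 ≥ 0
max z = 4x_1 + 6x_2

s.t.
  x_1 + x_2 + s1 = 16
  x_1 + s2 = 7
  2x_1 + 2x_2 + s3 = 25
  x_2 + s4 = 13
  4x_1 + 4x_2 + s5 = 56
  x_1, x_2, s1, s2, s3, s4, s5 ≥ 0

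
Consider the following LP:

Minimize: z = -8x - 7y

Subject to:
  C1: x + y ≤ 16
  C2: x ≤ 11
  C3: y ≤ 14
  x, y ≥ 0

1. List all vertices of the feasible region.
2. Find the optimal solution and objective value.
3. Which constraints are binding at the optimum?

1. (0, 0), (11, 0), (11, 5), (2, 14), (0, 14)
2. x = 11, y = 5, z = -123
3. C1, C2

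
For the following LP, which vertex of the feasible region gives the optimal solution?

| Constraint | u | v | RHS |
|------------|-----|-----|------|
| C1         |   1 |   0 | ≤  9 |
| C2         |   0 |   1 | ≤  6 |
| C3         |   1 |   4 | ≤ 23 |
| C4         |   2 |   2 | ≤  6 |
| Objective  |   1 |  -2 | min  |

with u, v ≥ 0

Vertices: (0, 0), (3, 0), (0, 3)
(0, 3) with z = -6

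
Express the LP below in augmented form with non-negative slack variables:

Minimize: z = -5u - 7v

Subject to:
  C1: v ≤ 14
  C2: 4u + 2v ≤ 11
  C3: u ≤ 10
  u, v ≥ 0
min z = -5u - 7v

s.t.
  v + s1 = 14
  4u + 2v + s2 = 11
  u + s3 = 10
  u, v, s1, s2, s3 ≥ 0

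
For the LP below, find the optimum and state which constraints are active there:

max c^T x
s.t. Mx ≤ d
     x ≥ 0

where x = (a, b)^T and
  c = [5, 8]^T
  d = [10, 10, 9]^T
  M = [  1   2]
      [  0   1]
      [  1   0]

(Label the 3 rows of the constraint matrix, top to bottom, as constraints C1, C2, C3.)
Optimal: a = 9, b = 0.5
Binding: C1, C3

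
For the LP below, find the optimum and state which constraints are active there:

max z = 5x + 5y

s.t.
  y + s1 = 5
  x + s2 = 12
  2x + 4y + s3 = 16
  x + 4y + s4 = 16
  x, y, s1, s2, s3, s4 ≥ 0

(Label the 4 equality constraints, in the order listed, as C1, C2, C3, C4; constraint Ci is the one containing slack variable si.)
Optimal: x = 8, y = 0
Binding: C3, y ≥ 0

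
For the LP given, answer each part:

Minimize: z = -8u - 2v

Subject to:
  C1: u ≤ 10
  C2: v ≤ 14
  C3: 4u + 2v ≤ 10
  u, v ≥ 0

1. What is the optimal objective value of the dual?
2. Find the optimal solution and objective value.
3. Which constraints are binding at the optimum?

1. -20 (by strong duality, equal to the primal optimum)
2. u = 2.5, v = 0, z = -20
3. C3, v ≥ 0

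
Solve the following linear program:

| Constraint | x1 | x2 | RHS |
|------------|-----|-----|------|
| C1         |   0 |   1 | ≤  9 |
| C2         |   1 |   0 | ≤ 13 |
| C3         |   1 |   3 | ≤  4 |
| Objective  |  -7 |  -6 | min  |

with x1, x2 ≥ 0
x1 = 4, x2 = 0, z = -28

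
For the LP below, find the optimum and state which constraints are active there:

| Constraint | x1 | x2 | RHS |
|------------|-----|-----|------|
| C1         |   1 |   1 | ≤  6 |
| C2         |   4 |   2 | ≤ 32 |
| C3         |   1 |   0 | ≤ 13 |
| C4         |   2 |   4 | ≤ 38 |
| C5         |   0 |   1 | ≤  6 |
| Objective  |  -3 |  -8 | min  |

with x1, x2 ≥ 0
Optimal: x1 = 0, x2 = 6
Binding: C1, C5, x1 ≥ 0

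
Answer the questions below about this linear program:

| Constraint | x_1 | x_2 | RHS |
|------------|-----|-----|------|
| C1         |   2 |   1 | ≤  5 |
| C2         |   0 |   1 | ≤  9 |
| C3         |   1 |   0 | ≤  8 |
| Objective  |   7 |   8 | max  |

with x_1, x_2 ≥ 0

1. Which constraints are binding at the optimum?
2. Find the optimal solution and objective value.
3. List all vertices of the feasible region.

1. C1, x_1 ≥ 0
2. x_1 = 0, x_2 = 5, z = 40
3. (0, 0), (2.5, 0), (0, 5)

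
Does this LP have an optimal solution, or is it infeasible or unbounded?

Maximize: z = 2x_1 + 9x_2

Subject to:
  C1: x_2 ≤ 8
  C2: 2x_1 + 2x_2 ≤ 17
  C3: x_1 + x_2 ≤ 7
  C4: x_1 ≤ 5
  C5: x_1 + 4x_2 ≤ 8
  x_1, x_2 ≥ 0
The point (0, 2) satisfies every constraint, so the LP is feasible; the constraints give x_1 ≤ 5 and x_2 ≤ 8, which with x_1, x_2 ≥ 0 keep the feasible region inside a bounded box. A feasible, bounded LP attains a finite optimum at a vertex.

Evaluating z = 2x_1 + 9x_2 at each vertex:
  (0, 0): z = 0
  (5, 0): z = 10
  (5, 0.75): z = 16.75
  (0, 2): z = 18

The LP has an optimal solution: (0, 2) with z = 18.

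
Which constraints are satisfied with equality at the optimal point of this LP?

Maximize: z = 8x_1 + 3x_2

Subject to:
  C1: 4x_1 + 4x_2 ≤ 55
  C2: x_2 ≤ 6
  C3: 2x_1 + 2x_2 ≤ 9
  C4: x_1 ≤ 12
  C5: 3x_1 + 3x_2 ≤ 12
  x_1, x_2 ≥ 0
Optimal: x_1 = 4, x_2 = 0
Slack at optimum:
  C1: slack = 39
  C2: slack = 6
  C3: slack = 1
  C4: slack = 8
  C5: slack = 0 (binding)
  x_1 ≥ 0: x_1 = 4
  x_2 ≥ 0: x_2 = 0 (binding)
Binding constraints: C5, x_2 ≥ 0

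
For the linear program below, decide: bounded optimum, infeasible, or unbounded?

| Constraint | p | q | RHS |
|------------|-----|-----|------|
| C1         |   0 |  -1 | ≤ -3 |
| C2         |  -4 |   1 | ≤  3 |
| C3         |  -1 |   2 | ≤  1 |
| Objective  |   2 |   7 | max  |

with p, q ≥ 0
Feasible point: (5, 3) satisfies every constraint, so the LP is feasible.
Direction d = (1, 0): for each constraint row a, a·d ≤ 0 —
  (0)(1) + (-1)(0) = 0 ≤ 0
  (-4)(1) + (1)(0) = -4 ≤ 0
  (-1)(1) + (2)(0) = -1 ≤ 0
and d ≥ 0, so (5, 3) + t·d stays feasible for every t ≥ 0. Along this ray z = 2p + 7q changes by 2 per unit t, so z → +∞.

Unbounded — the objective can increase without bound over the feasible region.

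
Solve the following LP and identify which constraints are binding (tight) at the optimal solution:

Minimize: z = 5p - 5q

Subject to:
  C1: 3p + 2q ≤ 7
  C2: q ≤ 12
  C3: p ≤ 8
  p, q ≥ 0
Optimal: p = 0, q = 3.5
Slack at optimum:
  C1: slack = 0 (binding)
  C2: slack = 8.5
  C3: slack = 8
  p ≥ 0: p = 0 (binding)
  q ≥ 0: q = 3.5
Binding constraints: C1, p ≥ 0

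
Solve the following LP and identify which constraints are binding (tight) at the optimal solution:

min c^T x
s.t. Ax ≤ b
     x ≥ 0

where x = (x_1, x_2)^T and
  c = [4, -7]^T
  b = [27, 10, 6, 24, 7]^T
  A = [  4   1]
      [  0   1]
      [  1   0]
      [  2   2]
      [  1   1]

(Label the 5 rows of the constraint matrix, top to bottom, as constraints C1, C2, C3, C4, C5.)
Optimal: x_1 = 0, x_2 = 7
Slack at optimum:
  C1: slack = 20
  C2: slack = 3
  C3: slack = 6
  C4: slack = 10
  C5: slack = 0 (binding)
  x_1 ≥ 0: x_1 = 0 (binding)
  x_2 ≥ 0: x_2 = 7
Binding constraints: C5, x_1 ≥ 0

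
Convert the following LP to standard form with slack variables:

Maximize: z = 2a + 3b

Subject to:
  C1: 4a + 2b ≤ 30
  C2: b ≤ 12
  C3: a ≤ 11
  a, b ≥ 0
max z = 2a + 3b

s.t.
  4a + 2b + s1 = 30
  b + s2 = 12
  a + s3 = 11
  a, b, s1, s2, s3 ≥ 0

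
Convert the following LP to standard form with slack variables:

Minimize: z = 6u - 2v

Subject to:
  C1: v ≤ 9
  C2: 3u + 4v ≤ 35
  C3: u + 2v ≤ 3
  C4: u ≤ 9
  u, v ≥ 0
min z = 6u - 2v

s.t.
  v + s1 = 9
  3u + 4v + s2 = 35
  u + 2v + s3 = 3
  u + s4 = 9
  u, v, s1, s2, s3, s4 ≥ 0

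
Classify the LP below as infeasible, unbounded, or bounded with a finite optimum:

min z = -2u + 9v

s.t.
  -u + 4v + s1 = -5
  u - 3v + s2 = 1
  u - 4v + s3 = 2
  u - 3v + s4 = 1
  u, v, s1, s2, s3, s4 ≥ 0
The row u - 4v + s3 = 2 with s3 ≥ 0 requires u - 4v ≤ 2, while the row -u + 4v + s1 = -5 with s1 ≥ 0 is equivalent to u - 4v ≥ 5. Together they would need 5 ≤ u - 4v ≤ 2, which is impossible since 5 > 2. No point satisfies all constraints.

Infeasible: no point satisfies all constraints simultaneously.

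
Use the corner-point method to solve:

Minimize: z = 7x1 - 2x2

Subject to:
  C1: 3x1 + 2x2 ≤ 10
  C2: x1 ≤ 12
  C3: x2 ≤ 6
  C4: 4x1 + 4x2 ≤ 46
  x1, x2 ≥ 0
x1 = 0, x2 = 5, z = -10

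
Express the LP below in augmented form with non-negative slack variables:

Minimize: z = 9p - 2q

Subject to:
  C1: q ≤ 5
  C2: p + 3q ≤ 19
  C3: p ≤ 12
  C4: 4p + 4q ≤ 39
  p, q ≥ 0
min z = 9p - 2q

s.t.
  q + s1 = 5
  p + 3q + s2 = 19
  p + s3 = 12
  4p + 4q + s4 = 39
  p, q, s1, s2, s3, s4 ≥ 0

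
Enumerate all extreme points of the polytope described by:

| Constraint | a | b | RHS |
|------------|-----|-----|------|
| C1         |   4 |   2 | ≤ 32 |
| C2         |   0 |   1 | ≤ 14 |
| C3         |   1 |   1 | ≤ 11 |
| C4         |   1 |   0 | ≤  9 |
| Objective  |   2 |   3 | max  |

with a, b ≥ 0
Each vertex is the intersection of two constraint boundaries that also satisfies all remaining constraints:
  a = 0 and b = 0 → (0, 0)
  4a + 2b = 32 and b = 0 → (8, 0)
  4a + 2b = 32 and a + b = 11 → (5, 6)
  a + b = 11 and a = 0 → (0, 11)

Vertices: (0, 0), (8, 0), (5, 6), (0, 11)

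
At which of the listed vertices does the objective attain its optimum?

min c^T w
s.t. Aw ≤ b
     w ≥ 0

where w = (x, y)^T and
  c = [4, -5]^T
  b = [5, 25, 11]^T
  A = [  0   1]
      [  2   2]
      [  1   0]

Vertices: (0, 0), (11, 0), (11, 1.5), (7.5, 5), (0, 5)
(0, 5) with z = -25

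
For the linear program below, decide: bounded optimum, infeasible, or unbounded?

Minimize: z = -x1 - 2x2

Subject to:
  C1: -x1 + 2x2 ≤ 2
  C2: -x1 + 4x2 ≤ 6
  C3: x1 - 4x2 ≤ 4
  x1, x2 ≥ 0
Feasible point: (0, 0) satisfies every constraint, so the LP is feasible.
Direction d = (4, 1): for each constraint row a, a·d ≤ 0 —
  (-1)(4) + (2)(1) = -2 ≤ 0
  (-1)(4) + (4)(1) = 0 ≤ 0
  (1)(4) + (-4)(1) = 0 ≤ 0
and d ≥ 0, so (0, 0) + t·d stays feasible for every t ≥ 0. Along this ray z = -x1 - 2x2 changes by -6 per unit t, so z → −∞.

Unbounded: there is a feasible ray along which z → −∞.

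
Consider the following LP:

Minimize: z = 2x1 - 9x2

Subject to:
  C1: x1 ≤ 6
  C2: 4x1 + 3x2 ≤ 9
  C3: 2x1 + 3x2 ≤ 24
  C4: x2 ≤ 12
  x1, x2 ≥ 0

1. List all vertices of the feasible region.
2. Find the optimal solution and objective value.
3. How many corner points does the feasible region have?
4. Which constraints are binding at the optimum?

1. (0, 0), (2.25, 0), (0, 3)
2. x1 = 0, x2 = 3, z = -27
3. 3
4. C2, x1 ≥ 0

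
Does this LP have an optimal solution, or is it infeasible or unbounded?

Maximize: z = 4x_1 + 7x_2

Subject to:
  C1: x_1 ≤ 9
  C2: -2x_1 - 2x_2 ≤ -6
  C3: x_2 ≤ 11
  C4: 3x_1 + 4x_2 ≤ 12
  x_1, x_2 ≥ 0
The point (0, 3) satisfies every constraint, so the LP is feasible; the constraints give x_1 ≤ 9 and x_2 ≤ 11, which with x_1, x_2 ≥ 0 keep the feasible region inside a bounded box. A feasible, bounded LP attains a finite optimum at a vertex.

Evaluating z = 4x_1 + 7x_2 at each vertex:
  (3, 0): z = 12
  (4, 0): z = 16
  (0, 3): z = 21

Feasible with finite optimum z* = 21 at (0, 3).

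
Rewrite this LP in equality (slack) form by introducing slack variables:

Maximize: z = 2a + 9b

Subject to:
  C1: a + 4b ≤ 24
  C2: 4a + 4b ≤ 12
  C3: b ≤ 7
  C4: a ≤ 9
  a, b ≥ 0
max z = 2a + 9b

s.t.
  a + 4b + s1 = 24
  4a + 4b + s2 = 12
  b + s3 = 7
  a + s4 = 9
  a, b, s1, s2, s3, s4 ≥ 0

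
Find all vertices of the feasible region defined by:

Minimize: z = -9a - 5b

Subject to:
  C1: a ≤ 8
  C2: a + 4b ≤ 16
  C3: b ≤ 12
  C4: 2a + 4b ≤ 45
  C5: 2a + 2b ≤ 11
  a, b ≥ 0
Each vertex is the intersection of two constraint boundaries that also satisfies all remaining constraints:
  a = 0 and b = 0 → (0, 0)
  2a + 2b = 11 and b = 0 → (5.5, 0)
  a + 4b = 16 and 2a + 2b = 11 → (2, 3.5)
  a + 4b = 16 and a = 0 → (0, 4)

Vertices: (0, 0), (5.5, 0), (2, 3.5), (0, 4)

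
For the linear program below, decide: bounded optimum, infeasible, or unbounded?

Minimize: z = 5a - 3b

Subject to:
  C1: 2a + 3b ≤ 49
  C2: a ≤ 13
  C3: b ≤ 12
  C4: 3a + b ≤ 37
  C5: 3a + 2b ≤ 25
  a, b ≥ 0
The point (0, 12) satisfies every constraint, so the LP is feasible; the constraints give a ≤ 13 and b ≤ 12, which with a, b ≥ 0 keep the feasible region inside a bounded box. A feasible, bounded LP attains a finite optimum at a vertex.

The LP has an optimal solution: (0, 12) with z = -36.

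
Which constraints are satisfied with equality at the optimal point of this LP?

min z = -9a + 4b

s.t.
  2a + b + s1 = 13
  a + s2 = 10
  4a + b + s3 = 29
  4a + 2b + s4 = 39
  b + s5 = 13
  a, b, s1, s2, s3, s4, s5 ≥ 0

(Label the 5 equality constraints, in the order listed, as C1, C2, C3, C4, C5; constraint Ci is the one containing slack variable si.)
Optimal: a = 6.5, b = 0
Binding: C1, b ≥ 0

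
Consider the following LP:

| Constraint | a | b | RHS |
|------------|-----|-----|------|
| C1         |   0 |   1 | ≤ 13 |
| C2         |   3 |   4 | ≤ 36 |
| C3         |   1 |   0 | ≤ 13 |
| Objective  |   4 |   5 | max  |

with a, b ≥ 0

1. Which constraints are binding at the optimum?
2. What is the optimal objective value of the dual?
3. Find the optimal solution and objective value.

1. C2, b ≥ 0
2. 48 (by strong duality, equal to the primal optimum)
3. a = 12, b = 0, z = 48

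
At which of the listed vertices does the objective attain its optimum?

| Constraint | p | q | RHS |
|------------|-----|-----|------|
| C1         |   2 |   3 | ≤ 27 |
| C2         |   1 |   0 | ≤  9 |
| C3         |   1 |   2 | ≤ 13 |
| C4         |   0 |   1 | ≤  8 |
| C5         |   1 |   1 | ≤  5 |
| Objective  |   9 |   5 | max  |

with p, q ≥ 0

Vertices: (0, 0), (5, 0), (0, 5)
Evaluating z = 9p + 5q at each vertex:
  (0, 0): z = 0
  (5, 0): z = 45
  (0, 5): z = 25

The largest value is z = 45, attained at (5, 0).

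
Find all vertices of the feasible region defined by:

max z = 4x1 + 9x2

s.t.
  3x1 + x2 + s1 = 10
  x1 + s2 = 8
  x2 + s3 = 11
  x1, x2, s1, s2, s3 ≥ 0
Each vertex is the intersection of two constraint boundaries that also satisfies all remaining constraints:
  x1 = 0 and x2 = 0 → (0, 0)
  3x1 + x2 = 10 and x2 = 0 → (3.333, 0)
  3x1 + x2 = 10 and x1 = 0 → (0, 10)

Vertices: (0, 0), (3.333, 0), (0, 10)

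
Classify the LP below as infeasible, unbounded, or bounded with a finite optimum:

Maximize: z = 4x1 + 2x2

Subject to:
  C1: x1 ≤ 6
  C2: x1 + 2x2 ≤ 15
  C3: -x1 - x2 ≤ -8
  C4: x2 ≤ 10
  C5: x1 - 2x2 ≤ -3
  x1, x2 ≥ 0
The point (6, 4.5) satisfies every constraint, so the LP is feasible; the constraints give x1 ≤ 6 and x2 ≤ 10, which with x1, x2 ≥ 0 keep the feasible region inside a bounded box. A feasible, bounded LP attains a finite optimum at a vertex.

The LP has an optimal solution: (6, 4.5) with z = 33.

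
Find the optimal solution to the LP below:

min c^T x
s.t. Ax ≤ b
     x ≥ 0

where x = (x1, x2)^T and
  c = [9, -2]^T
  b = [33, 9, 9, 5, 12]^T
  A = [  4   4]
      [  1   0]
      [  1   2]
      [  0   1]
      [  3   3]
x1 = 0, x2 = 4, z = -8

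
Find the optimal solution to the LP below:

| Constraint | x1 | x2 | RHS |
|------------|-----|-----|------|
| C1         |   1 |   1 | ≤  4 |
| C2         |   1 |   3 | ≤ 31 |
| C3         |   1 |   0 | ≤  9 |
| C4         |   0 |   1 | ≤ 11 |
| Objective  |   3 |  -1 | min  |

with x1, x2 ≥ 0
x1 = 0, x2 = 4, z = -4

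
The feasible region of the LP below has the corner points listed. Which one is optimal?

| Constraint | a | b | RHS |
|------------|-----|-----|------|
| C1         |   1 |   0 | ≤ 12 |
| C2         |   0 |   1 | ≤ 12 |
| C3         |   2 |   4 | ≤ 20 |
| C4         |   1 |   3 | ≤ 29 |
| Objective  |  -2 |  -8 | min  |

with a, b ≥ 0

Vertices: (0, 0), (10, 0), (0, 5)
(0, 5) with z = -40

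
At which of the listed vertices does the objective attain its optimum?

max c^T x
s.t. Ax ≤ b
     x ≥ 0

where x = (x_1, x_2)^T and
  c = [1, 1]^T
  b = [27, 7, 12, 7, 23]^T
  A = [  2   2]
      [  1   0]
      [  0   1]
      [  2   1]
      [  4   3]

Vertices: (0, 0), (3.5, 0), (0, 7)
(0, 7) with z = 7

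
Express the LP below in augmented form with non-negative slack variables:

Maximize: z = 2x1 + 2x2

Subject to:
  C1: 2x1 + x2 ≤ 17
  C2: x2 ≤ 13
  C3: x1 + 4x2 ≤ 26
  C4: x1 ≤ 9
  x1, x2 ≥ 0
max z = 2x1 + 2x2

s.t.
  2x1 + x2 + s1 = 17
  x2 + s2 = 13
  x1 + 4x2 + s3 = 26
  x1 + s4 = 9
  x1, x2, s1, s2, s3, s4 ≥ 0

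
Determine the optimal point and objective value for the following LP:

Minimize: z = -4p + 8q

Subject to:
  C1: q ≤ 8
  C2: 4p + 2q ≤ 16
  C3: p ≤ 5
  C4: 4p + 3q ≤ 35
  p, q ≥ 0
p = 4, q = 0, z = -16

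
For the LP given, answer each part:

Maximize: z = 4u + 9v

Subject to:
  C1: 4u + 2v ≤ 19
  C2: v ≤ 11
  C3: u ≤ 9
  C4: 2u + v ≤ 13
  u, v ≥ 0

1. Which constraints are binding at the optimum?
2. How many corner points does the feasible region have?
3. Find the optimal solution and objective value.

1. C1, u ≥ 0
2. 3
3. u = 0, v = 9.5, z = 85.5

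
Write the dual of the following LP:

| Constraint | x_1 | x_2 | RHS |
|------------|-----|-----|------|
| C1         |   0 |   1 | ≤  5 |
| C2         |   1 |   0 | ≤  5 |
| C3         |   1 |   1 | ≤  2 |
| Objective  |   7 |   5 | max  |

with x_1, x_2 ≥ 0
Minimize: z = 5y1 + 5y2 + 2y3

Subject to:
  C1: -y2 - y3 ≤ -7
  C2: -y1 - y3 ≤ -5
  y1, y2, y3 ≥ 0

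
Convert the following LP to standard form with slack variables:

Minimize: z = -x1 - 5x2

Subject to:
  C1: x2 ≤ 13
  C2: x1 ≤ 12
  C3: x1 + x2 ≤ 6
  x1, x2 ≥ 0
min z = -x1 - 5x2

s.t.
  x2 + s1 = 13
  x1 + s2 = 12
  x1 + x2 + s3 = 6
  x1, x2, s1, s2, s3 ≥ 0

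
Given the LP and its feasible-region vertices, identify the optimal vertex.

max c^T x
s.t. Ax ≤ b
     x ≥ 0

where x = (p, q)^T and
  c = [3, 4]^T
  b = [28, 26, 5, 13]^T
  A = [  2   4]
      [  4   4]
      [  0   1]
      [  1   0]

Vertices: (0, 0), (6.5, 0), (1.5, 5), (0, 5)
(1.5, 5) with z = 24.5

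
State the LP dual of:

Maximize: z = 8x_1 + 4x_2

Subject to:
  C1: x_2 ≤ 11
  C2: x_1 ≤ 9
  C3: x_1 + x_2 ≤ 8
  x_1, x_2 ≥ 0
Minimize: z = 11y1 + 9y2 + 8y3

Subject to:
  C1: -y2 - y3 ≤ -8
  C2: -y1 - y3 ≤ -4
  y1, y2, y3 ≥ 0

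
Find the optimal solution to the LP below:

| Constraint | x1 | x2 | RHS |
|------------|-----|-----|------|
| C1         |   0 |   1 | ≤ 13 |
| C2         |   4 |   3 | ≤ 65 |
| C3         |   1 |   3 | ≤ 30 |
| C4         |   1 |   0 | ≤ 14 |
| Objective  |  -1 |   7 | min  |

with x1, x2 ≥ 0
x1 = 14, x2 = 0, z = -14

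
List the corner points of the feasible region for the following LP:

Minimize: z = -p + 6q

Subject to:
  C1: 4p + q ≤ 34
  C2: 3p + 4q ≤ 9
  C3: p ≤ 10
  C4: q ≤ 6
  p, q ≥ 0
Each vertex is the intersection of two constraint boundaries that also satisfies all remaining constraints:
  p = 0 and q = 0 → (0, 0)
  3p + 4q = 9 and q = 0 → (3, 0)
  3p + 4q = 9 and p = 0 → (0, 2.25)

Vertices: (0, 0), (3, 0), (0, 2.25)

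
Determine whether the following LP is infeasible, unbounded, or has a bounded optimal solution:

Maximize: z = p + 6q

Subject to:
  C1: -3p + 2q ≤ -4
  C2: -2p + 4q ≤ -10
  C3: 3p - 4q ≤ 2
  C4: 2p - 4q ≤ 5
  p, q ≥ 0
C4 requires 2p - 4q ≤ 5, while C2 (-2p + 4q ≤ -10) is equivalent to 2p - 4q ≥ 10. Together they would need 10 ≤ 2p - 4q ≤ 5, which is impossible since 10 > 5. No point satisfies all constraints.

The feasible region is empty; the LP is infeasible.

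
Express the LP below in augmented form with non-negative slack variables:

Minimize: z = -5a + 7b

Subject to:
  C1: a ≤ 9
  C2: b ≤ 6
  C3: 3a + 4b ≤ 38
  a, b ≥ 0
min z = -5a + 7b

s.t.
  a + s1 = 9
  b + s2 = 6
  3a + 4b + s3 = 38
  a, b, s1, s2, s3 ≥ 0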